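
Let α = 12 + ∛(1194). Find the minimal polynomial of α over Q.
m_α(x) = x^3 - 36x^2 + 432x - 2922

Set β = α - 12 = ∛(1194), so β^3 = 1194. Then (α - 12)^3 - 1194 = 0, i.e. α is a root of g(x) = (x - 12)^3 - 1194 = x^3 - 36x^2 + 432x - 2922. Since g(x) = h(x - 12) where h(x) = x^3 - 1194, and h is irreducible over Q (because 1194 is not a perfect cube, so h has no rational root, and a monic cubic with no rational root is irreducible), g is also irreducible (irreducibility is preserved under the substitution x → x - 12). Hence m_α(x) = x^3 - 36x^2 + 432x - 2922.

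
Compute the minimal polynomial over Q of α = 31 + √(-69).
m_α(x) = x^2 - 62x + 1030

From α - 31 = √(-69), squaring gives (α - 31)^2 = -69, i.e. α^2 - 62α + 961 = -69, so α^2 - 62α + 1030 = 0. The discriminant of x^2 - 62x + 1030 is (-62)^2 - 4·(1030) = 3844 - 4120 = -276, and 4·(-69) is not a perfect square in Q since -69 is squarefree and ≠ 1. Hence x^2 - 62x + 1030 is irreducible over Q and is the minimal polynomial of α.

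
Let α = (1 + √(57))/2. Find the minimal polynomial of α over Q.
m_α(x) = x^2 - x - 14

From 2α - 1 = √(57), squaring gives (2α - 1)^2 = 57, i.e. 4α^2 - 4α + 1 = 57, so α^2 - α + (1 - 57)/4 = 0. Since 57 ≡ 1 (mod 4), (1 - 57)/4 = -14 ∈ Z. The polynomial x^2 - x - 14 has discriminant 1 - 4·(-14) = 57, which is not a perfect square in Q (d = 57 is squarefree and ≠ 1), so x^2 - x - 14 is irreducible over Q. It is the minimal polynomial of α.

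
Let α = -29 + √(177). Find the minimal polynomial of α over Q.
m_α(x) = x^2 + 58x + 664

From α + 29 = √(177), squaring gives (α + 29)^2 = 177, i.e. α^2 + 58α + 841 = 177, so α^2 + 58α + 664 = 0. The discriminant of x^2 + 58x + 664 is (58)^2 - 4·(664) = 3364 - 2656 = 708, and 4·(177) is not a perfect square in Q since 177 is squarefree and ≠ 1. Hence x^2 + 58x + 664 is irreducible over Q and is the minimal polynomial of α.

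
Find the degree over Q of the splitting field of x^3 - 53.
[K : Q] = 6

The roots of x^3 - 53 are ∛53, ω∛53, ω^2∛53 where ω = e^(2πi/3) is a primitive cube root of unity, so K = Q(∛53, ω). Now [Q(∛53):Q] = 3 (since 53 is not a perfect cube, x^3 - 53 is irreducible) and [Q(ω):Q] = 2. Both 2 and 3 divide [K:Q], and [K:Q] ≤ 3·2 = 6, so [K:Q] = 6. (Equivalently: Q(∛53) ⊂ R but ω ∉ R, so [K : Q(∛53)] = 2.)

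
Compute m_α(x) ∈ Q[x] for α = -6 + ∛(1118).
m_α(x) = x^3 + 18x^2 + 108x - 902

Set β = α + 6 = ∛(1118), so β^3 = 1118. Then (α + 6)^3 - 1118 = 0, i.e. α is a root of g(x) = (x + 6)^3 - 1118 = x^3 + 18x^2 + 108x - 902. Since g(x) = h(x + 6) where h(x) = x^3 - 1118, and h is irreducible over Q (because 1118 is not a perfect cube, so h has no rational root, and a monic cubic with no rational root is irreducible), g is also irreducible (irreducibility is preserved under the substitution x → x + 6). Hence m_α(x) = x^3 + 18x^2 + 108x - 902.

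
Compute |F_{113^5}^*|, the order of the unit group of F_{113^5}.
|F_{113^5}^*| = 18424351792

F_{113^5} has 113^5 = 18424351793 elements; its multiplicative group consists of all nonzero elements, so |F_{113^5}^*| = 18424351793 - 1 = 18424351792. (It is cyclic since any finite subgroup of the multiplicative group of a field is cyclic.)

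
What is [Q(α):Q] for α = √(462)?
[Q(α):Q] = 2

[Q(α):Q] equals the degree of the minimal polynomial of α. Here α^2 = 462 and x^2 - 462 is irreducible (d = 462 is squarefree, ≠ 1, hence not a square), so deg(m_α) = 2. Thus [Q(α):Q] = 2.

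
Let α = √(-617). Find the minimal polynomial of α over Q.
m_α(x) = x^2 + 617

α satisfies α^2 + 617 = 0, so x^2 + 617 annihilates α. Since d = -617 is squarefree and ≠ 1, it is not a perfect square in Q, so x^2 + 617 has no rational root and is therefore irreducible over Q (a degree-2 polynomial over a field is irreducible iff it has no root). Hence m_α(x) = x^2 + 617.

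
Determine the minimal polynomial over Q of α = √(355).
m_α(x) = x^2 - 355

α satisfies α^2 - 355 = 0, so x^2 - 355 annihilates α. Since d = 355 is squarefree and ≠ 1, it is not a perfect square in Q, so x^2 - 355 has no rational root and is therefore irreducible over Q (a degree-2 polynomial over a field is irreducible iff it has no root). Hence m_α(x) = x^2 - 355.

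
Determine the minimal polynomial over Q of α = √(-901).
m_α(x) = x^2 + 901

α satisfies α^2 + 901 = 0, so x^2 + 901 annihilates α. Since d = -901 is squarefree and ≠ 1, it is not a perfect square in Q, so x^2 + 901 has no rational root and is therefore irreducible over Q (a degree-2 polynomial over a field is irreducible iff it has no root). Hence m_α(x) = x^2 + 901.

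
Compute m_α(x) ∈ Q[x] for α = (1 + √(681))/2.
m_α(x) = x^2 - x - 170

From 2α - 1 = √(681), squaring gives (2α - 1)^2 = 681, i.e. 4α^2 - 4α + 1 = 681, so α^2 - α + (1 - 681)/4 = 0. Since 681 ≡ 1 (mod 4), (1 - 681)/4 = -170 ∈ Z. The polynomial x^2 - x - 170 has discriminant 1 - 4·(-170) = 681, which is not a perfect square in Q (d = 681 is squarefree and ≠ 1), so x^2 - x - 170 is irreducible over Q. It is the minimal polynomial of α.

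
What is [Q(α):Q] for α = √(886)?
[Q(α):Q] = 2

[Q(α):Q] equals the degree of the minimal polynomial of α. Here α^2 = 886 and x^2 - 886 is irreducible (d = 886 is squarefree, ≠ 1, hence not a square), so deg(m_α) = 2. Thus [Q(α):Q] = 2.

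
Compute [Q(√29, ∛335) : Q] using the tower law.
[Q(√29, ∛335) : Q] = 6

Let L = Q(√29, ∛335). Since Q(√29) ⊂ L and [Q(√29):Q] = 2, the tower law gives 2 | [L:Q]. Likewise Q(∛335) ⊂ L with [Q(∛335):Q] = 3 (because 335 is not a perfect cube), so 3 | [L:Q]. As gcd(2,3) = 1, [L:Q] is divisible by 6. Conversely L is generated over Q by √29 and ∛335, so [L:Q] ≤ 2·3 = 6. Therefore [Q(√29, ∛335) : Q] = 6.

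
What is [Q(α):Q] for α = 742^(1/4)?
[Q(α):Q] = 4

α is a root of x^4 - 742. By Eisenstein's criterion at the prime p = 2 (which divides the constant term 742 but p^2 = 4 does not, since 742 is squarefree), x^4 - 742 is irreducible over Q. Hence [Q(α):Q] = 4.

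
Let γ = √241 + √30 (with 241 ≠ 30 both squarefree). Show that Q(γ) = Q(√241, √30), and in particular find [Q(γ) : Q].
[Q(γ) : Q] = 4 (equivalently, Q(γ) = Q(√241, √30))

Obviously Q(γ) ⊆ Q(√241, √30), and [Q(√241, √30):Q] = 4 (since 241, 30 are distinct squarefree integers > 1 with 7230 not a perfect square). To show equality we compute the minimal polynomial of γ. From γ = √241 + √30: γ^2 = 241 + 2√(7230) + 30 = 271 + 2√(7230), so γ^2 - 271 = 2√(7230); squaring, (γ^2 - 271)^2 = 4·7230, i.e. γ^4 - 542γ^2 + 73441 - 28920 = 0, i.e. γ^4 - 542γ^2 + 44521 = 0. So γ is a root of x^4 - 542x^2 + 44521. This polynomial is irreducible over Q: it has no rational root (each ±√241 ± √30 is irrational), and any factorization into two quadratics over Q would force √(7230) ∈ Q (pairing opposite roots) or √241, √30 ∈ Q (other pairings), all impossible. Hence [Q(γ):Q] = 4 = [Q(√241, √30):Q], so Q(γ) = Q(√241, √30).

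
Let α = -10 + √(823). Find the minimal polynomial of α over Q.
m_α(x) = x^2 + 20x - 723

From α + 10 = √(823), squaring gives (α + 10)^2 = 823, i.e. α^2 + 20α + 100 = 823, so α^2 + 20α - 723 = 0. The discriminant of x^2 + 20x - 723 is (20)^2 - 4·(-723) = 400 + 2892 = 3292, and 4·(823) is not a perfect square in Q since 823 is squarefree and ≠ 1. Hence x^2 + 20x - 723 is irreducible over Q and is the minimal polynomial of α.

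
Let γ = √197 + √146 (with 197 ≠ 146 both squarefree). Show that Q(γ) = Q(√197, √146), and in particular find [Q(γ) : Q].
[Q(γ) : Q] = 4 (equivalently, Q(γ) = Q(√197, √146))

Obviously Q(γ) ⊆ Q(√197, √146), and [Q(√197, √146):Q] = 4 (since 197, 146 are distinct squarefree integers > 1 with 28762 not a perfect square). To show equality we compute the minimal polynomial of γ. From γ = √197 + √146: γ^2 = 197 + 2√(28762) + 146 = 343 + 2√(28762), so γ^2 - 343 = 2√(28762); squaring, (γ^2 - 343)^2 = 4·28762, i.e. γ^4 - 686γ^2 + 117649 - 115048 = 0, i.e. γ^4 - 686γ^2 + 2601 = 0. So γ is a root of x^4 - 686x^2 + 2601. This polynomial is irreducible over Q: it has no rational root (each ±√197 ± √146 is irrational), and any factorization into two quadratics over Q would force √(28762) ∈ Q (pairing opposite roots) or √197, √146 ∈ Q (other pairings), all impossible. Hence [Q(γ):Q] = 4 = [Q(√197, √146):Q], so Q(γ) = Q(√197, √146).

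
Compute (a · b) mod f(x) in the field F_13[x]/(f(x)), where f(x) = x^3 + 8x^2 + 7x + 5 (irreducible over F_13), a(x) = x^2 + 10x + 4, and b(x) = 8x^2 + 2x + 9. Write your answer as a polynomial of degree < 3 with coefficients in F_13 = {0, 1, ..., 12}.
a · b ≡ 4x^2 + 10x + 11 (mod f(x))

Multiply in F_13[x]: a(x)·b(x) = (x^2 + 10x + 4)·(8x^2 + 2x + 9) = 8x^4 + 4x^3 + 9x^2 + 7x + 10. This has degree ≥ 3, so divide by f(x) over F_13: 8x^4 + 4x^3 + 9x^2 + 7x + 10 = (8x + 5)·(x^3 + 8x^2 + 7x + 5) + (4x^2 + 10x + 11). Hence a·b ≡ 4x^2 + 10x + 11 (mod f). (F_13[x]/(f) is a field with 13^3 = 2197 elements since f is irreducible of degree 3.)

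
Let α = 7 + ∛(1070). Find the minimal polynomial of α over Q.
m_α(x) = x^3 - 21x^2 + 147x - 1413

Set β = α - 7 = ∛(1070), so β^3 = 1070. Then (α - 7)^3 - 1070 = 0, i.e. α is a root of g(x) = (x - 7)^3 - 1070 = x^3 - 21x^2 + 147x - 1413. Since g(x) = h(x - 7) where h(x) = x^3 - 1070, and h is irreducible over Q (because 1070 is not a perfect cube, so h has no rational root, and a monic cubic with no rational root is irreducible), g is also irreducible (irreducibility is preserved under the substitution x → x - 7). Hence m_α(x) = x^3 - 21x^2 + 147x - 1413.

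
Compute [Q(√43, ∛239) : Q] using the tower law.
[Q(√43, ∛239) : Q] = 6

Let L = Q(√43, ∛239). Since Q(√43) ⊂ L and [Q(√43):Q] = 2, the tower law gives 2 | [L:Q]. Likewise Q(∛239) ⊂ L with [Q(∛239):Q] = 3 (because 239 is not a perfect cube), so 3 | [L:Q]. As gcd(2,3) = 1, [L:Q] is divisible by 6. Conversely L is generated over Q by √43 and ∛239, so [L:Q] ≤ 2·3 = 6. Therefore [Q(√43, ∛239) : Q] = 6.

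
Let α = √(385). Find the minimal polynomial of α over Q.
m_α(x) = x^2 - 385

α satisfies α^2 - 385 = 0, so x^2 - 385 annihilates α. Since d = 385 is squarefree and ≠ 1, it is not a perfect square in Q, so x^2 - 385 has no rational root and is therefore irreducible over Q (a degree-2 polynomial over a field is irreducible iff it has no root). Hence m_α(x) = x^2 - 385.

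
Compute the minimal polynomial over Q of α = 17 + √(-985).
m_α(x) = x^2 - 34x + 1274

From α - 17 = √(-985), squaring gives (α - 17)^2 = -985, i.e. α^2 - 34α + 289 = -985, so α^2 - 34α + 1274 = 0. The discriminant of x^2 - 34x + 1274 is (-34)^2 - 4·(1274) = 1156 - 5096 = -3940, and 4·(-985) is not a perfect square in Q since -985 is squarefree and ≠ 1. Hence x^2 - 34x + 1274 is irreducible over Q and is the minimal polynomial of α.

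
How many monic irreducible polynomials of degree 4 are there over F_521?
There are 18419986260 monic irreducible polynomials of degree 4 over F_521

Each element of F_{521^4} that lies in no proper subfield is a root of exactly one monic irreducible of degree 4 over F_521, and each such polynomial has 4 distinct roots in F_{521^4}. By Möbius inversion the count is N_521(4) = (1/4) Σ_{d|4} μ(4/d) · 521^d = (1/4)(μ(4)·521^1 + μ(2)·521^2 + μ(1)·521^4) = 73679945040/4 = 18419986260.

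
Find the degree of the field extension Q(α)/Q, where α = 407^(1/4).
[Q(α):Q] = 4

α is a root of x^4 - 407. By Eisenstein's criterion at the prime p = 11 (which divides the constant term 407 but p^2 = 121 does not, since 407 is squarefree), x^4 - 407 is irreducible over Q. Hence [Q(α):Q] = 4.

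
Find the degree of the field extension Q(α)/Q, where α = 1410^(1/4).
[Q(α):Q] = 4

α is a root of x^4 - 1410. By Eisenstein's criterion at the prime p = 2 (which divides the constant term 1410 but p^2 = 4 does not, since 1410 is squarefree), x^4 - 1410 is irreducible over Q. Hence [Q(α):Q] = 4.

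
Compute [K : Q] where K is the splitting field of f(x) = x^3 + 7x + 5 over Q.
[K : Q] = 6

By the rational root test, any rational root of the monic integer polynomial f(x) = x^3 + 7x + 5 must be an integer dividing the constant term 5, i.e. one of ±{1, 5}. Evaluating: f(1) = 13, f(-1) = -3, f(5) = 165, f(-5) = -155; none is 0, so f has no rational root and is therefore irreducible over Q (a cubic with no linear factor over a field is irreducible). For an irreducible cubic, the Galois group is A_3 or S_3 according as the discriminant disc(f) = -4a^3 - 27b^2 = -4·(7)^3 - 27·(5)^2 = -2047 is or is not a square in Q. Here disc(f) = -2047 is not a perfect square in Q, so the Galois group of f over Q is not contained in A_3 and must be all of S_3. The splitting field has degree |S_3| = 6 over Q, so [K : Q] = 6.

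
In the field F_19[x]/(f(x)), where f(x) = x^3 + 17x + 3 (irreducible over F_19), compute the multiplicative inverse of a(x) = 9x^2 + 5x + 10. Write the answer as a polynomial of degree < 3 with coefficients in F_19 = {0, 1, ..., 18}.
a(x)^(-1) ≡ 18x^2 + 8x + 5 (mod f(x))

Since f is irreducible over F_19, F_19[x]/(f) is a field and a(x) ≠ 0 has an inverse. Apply the extended Euclidean algorithm to f(x) and a(x) in F_19[x]: f(x) = (17x + 18)·a(x) + (4x + 13);  a(x) = (7x + 7)·(4x + 13) + (14). The last nonzero remainder is the constant 14 = gcd(f, a) in F_19. Back-substituting through the division chain expresses 14 = s(x)·a(x) + t(x)·f(x) with s(x) ≡ 5x^2 + 17x + 13 (mod f), so (5x^2 + 17x + 13)·a(x) ≡ 14 (mod f). Multiplying by 14^(-1) ≡ 15 in F_19 gives a(x)^(-1) ≡ 15·(5x^2 + 17x + 13) ≡ 18x^2 + 8x + 5 (mod f). Check: (9x^2 + 5x + 10)·(18x^2 + 8x + 5) = 10x^4 + 10x^3 + 18x^2 + 10x + 12 ≡ 1 (mod x^3 + 17x + 3).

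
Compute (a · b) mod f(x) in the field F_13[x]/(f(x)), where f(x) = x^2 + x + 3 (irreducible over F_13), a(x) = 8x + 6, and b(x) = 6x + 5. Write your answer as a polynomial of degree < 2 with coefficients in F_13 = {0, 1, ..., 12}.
a · b ≡ 2x + 3 (mod f(x))

Multiply in F_13[x]: a(x)·b(x) = (8x + 6)·(6x + 5) = 9x^2 + 11x + 4. This has degree ≥ 2, so divide by f(x) over F_13: 9x^2 + 11x + 4 = (9)·(x^2 + x + 3) + (2x + 3). Hence a·b ≡ 2x + 3 (mod f). (F_13[x]/(f) is a field with 13^2 = 169 elements since f is irreducible of degree 2.)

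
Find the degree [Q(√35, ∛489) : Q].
[Q(√35, ∛489) : Q] = 6

Let L = Q(√35, ∛489). Since Q(√35) ⊂ L and [Q(√35):Q] = 2, the tower law gives 2 | [L:Q]. Likewise Q(∛489) ⊂ L with [Q(∛489):Q] = 3 (because 489 is not a perfect cube), so 3 | [L:Q]. As gcd(2,3) = 1, [L:Q] is divisible by 6. Conversely L is generated over Q by √35 and ∛489, so [L:Q] ≤ 2·3 = 6. Therefore [Q(√35, ∛489) : Q] = 6.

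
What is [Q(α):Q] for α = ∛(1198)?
[Q(α):Q] = 3

The minimal polynomial of α is x^3 - 1198, irreducible over Q since 1198 is not a perfect cube (so x^3 - 1198 has no rational root). Hence [Q(α):Q] = deg(m_α) = 3.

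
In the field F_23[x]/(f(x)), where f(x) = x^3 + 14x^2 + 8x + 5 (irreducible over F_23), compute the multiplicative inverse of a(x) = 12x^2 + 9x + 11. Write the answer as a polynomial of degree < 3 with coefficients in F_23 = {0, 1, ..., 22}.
a(x)^(-1) ≡ 18x^2 + 9x + 7 (mod f(x))

Since f is irreducible over F_23, F_23[x]/(f) is a field and a(x) ≠ 0 has an inverse. Apply the extended Euclidean algorithm to f(x) and a(x) in F_23[x]: f(x) = (2x + 15)·a(x) + (12x + 1);  a(x) = (x + 16)·(12x + 1) + (18). The last nonzero remainder is the constant 18 = gcd(f, a) in F_23. Back-substituting through the division chain expresses 18 = s(x)·a(x) + t(x)·f(x) with s(x) ≡ 2x^2 + x + 11 (mod f), so (2x^2 + x + 11)·a(x) ≡ 18 (mod f). Multiplying by 18^(-1) ≡ 9 in F_23 gives a(x)^(-1) ≡ 9·(2x^2 + x + 11) ≡ 18x^2 + 9x + 7 (mod f). Check: (12x^2 + 9x + 11)·(18x^2 + 9x + 7) = 9x^4 + 17x^3 + 18x^2 + x + 8 ≡ 1 (mod x^3 + 14x^2 + 8x + 5).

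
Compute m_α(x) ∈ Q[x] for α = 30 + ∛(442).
m_α(x) = x^3 - 90x^2 + 2700x - 27442

Set β = α - 30 = ∛(442), so β^3 = 442. Then (α - 30)^3 - 442 = 0, i.e. α is a root of g(x) = (x - 30)^3 - 442 = x^3 - 90x^2 + 2700x - 27442. Since g(x) = h(x - 30) where h(x) = x^3 - 442, and h is irreducible over Q (because 442 is not a perfect cube, so h has no rational root, and a monic cubic with no rational root is irreducible), g is also irreducible (irreducibility is preserved under the substitution x → x - 30). Hence m_α(x) = x^3 - 90x^2 + 2700x - 27442.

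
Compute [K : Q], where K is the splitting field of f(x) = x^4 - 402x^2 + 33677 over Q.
[K : Q] = 4

Solving the quadratic in x^2: x^2 = (402 ± √(402^2 - 4·33677))/2 = (402 ± √26896)/2 = (402 ± 164)/2, giving x^2 = 283 or x^2 = 119. So f(x) = (x^2 - 283)(x^2 - 119) and the roots of f are ±√283, ±√119. Hence the splitting field is K = Q(√283, √119). Since 283 and 119 are distinct squarefree integers > 1, their product 33677 is not a perfect square, so √119 ∉ Q(√283). By the tower law [K:Q] = [Q(√283,√119):Q(√283)] · [Q(√283):Q] = 2 · 2 = 4.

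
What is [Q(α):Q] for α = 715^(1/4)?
[Q(α):Q] = 4

α is a root of x^4 - 715. By Eisenstein's criterion at the prime p = 5 (which divides the constant term 715 but p^2 = 25 does not, since 715 is squarefree), x^4 - 715 is irreducible over Q. Hence [Q(α):Q] = 4.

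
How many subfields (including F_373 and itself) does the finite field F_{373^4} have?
F_{373^4} has 3 subfields

The subfields of F_{p^n} are exactly the fields F_{p^d} for d | n (each is the fixed field of the unique index-d subgroup of Gal(F_{p^n}/F_p) ≅ Z/nZ). The divisors of n = 4 are {1, 2, 4}, giving 3 subfields: F_{373^1}, F_{373^2}, F_{373^4}.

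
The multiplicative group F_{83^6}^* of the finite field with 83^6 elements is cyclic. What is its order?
|F_{83^6}^*| = 326940373368

F_{83^6} has 83^6 = 326940373369 elements; its multiplicative group consists of all nonzero elements, so |F_{83^6}^*| = 326940373369 - 1 = 326940373368. (It is cyclic since any finite subgroup of the multiplicative group of a field is cyclic.)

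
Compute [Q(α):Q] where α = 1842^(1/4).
[Q(α):Q] = 4

α is a root of x^4 - 1842. By Eisenstein's criterion at the prime p = 2 (which divides the constant term 1842 but p^2 = 4 does not, since 1842 is squarefree), x^4 - 1842 is irreducible over Q. Hence [Q(α):Q] = 4.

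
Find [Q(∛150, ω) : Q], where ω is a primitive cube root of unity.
[Q(∛150, ω) : Q] = 6

[Q(∛150):Q] = 3 (min poly x^3 - 150, irreducible since 150 is not a perfect cube). [Q(ω):Q] = 2 (min poly x^2 + x + 1). Since Q(∛150) ⊂ R and ω ∉ R, we have ω ∉ Q(∛150), so x^2 + x + 1 remains irreducible over Q(∛150) and [Q(∛150, ω) : Q(∛150)] = 2. By the tower law, [Q(∛150, ω) : Q] = 3 · 2 = 6. (In fact Q(∛150, ω) is the splitting field of x^3 - 150 over Q.)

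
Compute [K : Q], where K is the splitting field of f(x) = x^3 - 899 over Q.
[K : Q] = 6

The roots of x^3 - 899 are ∛899, ω∛899, ω^2∛899 where ω = e^(2πi/3) is a primitive cube root of unity, so K = Q(∛899, ω). Now [Q(∛899):Q] = 3 (since 899 is not a perfect cube, x^3 - 899 is irreducible) and [Q(ω):Q] = 2. Both 2 and 3 divide [K:Q], and [K:Q] ≤ 3·2 = 6, so [K:Q] = 6. (Equivalently: Q(∛899) ⊂ R but ω ∉ R, so [K : Q(∛899)] = 2.)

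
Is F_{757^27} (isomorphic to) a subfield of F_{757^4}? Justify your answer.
No: F_{757^27} is not a subfield of F_{757^4}

F_{p^m} embeds in F_{p^n} iff m | n. Here 27 ∤ 4 (since 4 = 0·27 + 4 with remainder 4 ≠ 0), so F_{757^27} is not a subfield of F_{757^4}. Equivalently: if it were, the tower law would give 27 = [F_{757^27}:F_757] dividing [F_{757^4}:F_757] = 4, contradiction.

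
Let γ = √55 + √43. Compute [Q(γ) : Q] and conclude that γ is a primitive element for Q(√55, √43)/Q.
[Q(γ) : Q] = 4 (equivalently, Q(γ) = Q(√55, √43))

Obviously Q(γ) ⊆ Q(√55, √43), and [Q(√55, √43):Q] = 4 (since 55, 43 are distinct squarefree integers > 1 with 2365 not a perfect square). To show equality we compute the minimal polynomial of γ. From γ = √55 + √43: γ^2 = 55 + 2√(2365) + 43 = 98 + 2√(2365), so γ^2 - 98 = 2√(2365); squaring, (γ^2 - 98)^2 = 4·2365, i.e. γ^4 - 196γ^2 + 9604 - 9460 = 0, i.e. γ^4 - 196γ^2 + 144 = 0. So γ is a root of x^4 - 196x^2 + 144. This polynomial is irreducible over Q: it has no rational root (each ±√55 ± √43 is irrational), and any factorization into two quadratics over Q would force √(2365) ∈ Q (pairing opposite roots) or √55, √43 ∈ Q (other pairings), all impossible. Hence [Q(γ):Q] = 4 = [Q(√55, √43):Q], so Q(γ) = Q(√55, √43).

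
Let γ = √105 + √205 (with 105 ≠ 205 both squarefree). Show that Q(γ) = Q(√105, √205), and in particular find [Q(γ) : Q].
[Q(γ) : Q] = 4 (equivalently, Q(γ) = Q(√105, √205))

Obviously Q(γ) ⊆ Q(√105, √205), and [Q(√105, √205):Q] = 4 (since 105, 205 are distinct squarefree integers > 1 with 21525 not a perfect square). To show equality we compute the minimal polynomial of γ. From γ = √105 + √205: γ^2 = 105 + 2√(21525) + 205 = 310 + 2√(21525), so γ^2 - 310 = 2√(21525); squaring, (γ^2 - 310)^2 = 4·21525, i.e. γ^4 - 620γ^2 + 96100 - 86100 = 0, i.e. γ^4 - 620γ^2 + 10000 = 0. So γ is a root of x^4 - 620x^2 + 10000. This polynomial is irreducible over Q: it has no rational root (each ±√105 ± √205 is irrational), and any factorization into two quadratics over Q would force √(21525) ∈ Q (pairing opposite roots) or √105, √205 ∈ Q (other pairings), all impossible. Hence [Q(γ):Q] = 4 = [Q(√105, √205):Q], so Q(γ) = Q(√105, √205).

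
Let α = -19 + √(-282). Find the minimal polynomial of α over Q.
m_α(x) = x^2 + 38x + 643

From α + 19 = √(-282), squaring gives (α + 19)^2 = -282, i.e. α^2 + 38α + 361 = -282, so α^2 + 38α + 643 = 0. The discriminant of x^2 + 38x + 643 is (38)^2 - 4·(643) = 1444 - 2572 = -1128, and 4·(-282) is not a perfect square in Q since -282 is squarefree and ≠ 1. Hence x^2 + 38x + 643 is irreducible over Q and is the minimal polynomial of α.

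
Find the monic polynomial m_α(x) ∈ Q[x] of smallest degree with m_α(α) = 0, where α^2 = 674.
m_α(x) = x^2 - 674

α satisfies α^2 - 674 = 0, so x^2 - 674 annihilates α. Since d = 674 is squarefree and ≠ 1, it is not a perfect square in Q, so x^2 - 674 has no rational root and is therefore irreducible over Q (a degree-2 polynomial over a field is irreducible iff it has no root). Hence m_α(x) = x^2 - 674.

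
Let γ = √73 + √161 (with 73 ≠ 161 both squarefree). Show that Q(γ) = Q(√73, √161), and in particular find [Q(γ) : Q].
[Q(γ) : Q] = 4 (equivalently, Q(γ) = Q(√73, √161))

Obviously Q(γ) ⊆ Q(√73, √161), and [Q(√73, √161):Q] = 4 (since 73, 161 are distinct squarefree integers > 1 with 11753 not a perfect square). To show equality we compute the minimal polynomial of γ. From γ = √73 + √161: γ^2 = 73 + 2√(11753) + 161 = 234 + 2√(11753), so γ^2 - 234 = 2√(11753); squaring, (γ^2 - 234)^2 = 4·11753, i.e. γ^4 - 468γ^2 + 54756 - 47012 = 0, i.e. γ^4 - 468γ^2 + 7744 = 0. So γ is a root of x^4 - 468x^2 + 7744. This polynomial is irreducible over Q: it has no rational root (each ±√73 ± √161 is irrational), and any factorization into two quadratics over Q would force √(11753) ∈ Q (pairing opposite roots) or √73, √161 ∈ Q (other pairings), all impossible. Hence [Q(γ):Q] = 4 = [Q(√73, √161):Q], so Q(γ) = Q(√73, √161).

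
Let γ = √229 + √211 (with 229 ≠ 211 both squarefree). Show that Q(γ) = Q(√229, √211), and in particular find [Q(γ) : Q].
[Q(γ) : Q] = 4 (equivalently, Q(γ) = Q(√229, √211))

Obviously Q(γ) ⊆ Q(√229, √211), and [Q(√229, √211):Q] = 4 (since 229, 211 are distinct squarefree integers > 1 with 48319 not a perfect square). To show equality we compute the minimal polynomial of γ. From γ = √229 + √211: γ^2 = 229 + 2√(48319) + 211 = 440 + 2√(48319), so γ^2 - 440 = 2√(48319); squaring, (γ^2 - 440)^2 = 4·48319, i.e. γ^4 - 880γ^2 + 193600 - 193276 = 0, i.e. γ^4 - 880γ^2 + 324 = 0. So γ is a root of x^4 - 880x^2 + 324. This polynomial is irreducible over Q: it has no rational root (each ±√229 ± √211 is irrational), and any factorization into two quadratics over Q would force √(48319) ∈ Q (pairing opposite roots) or √229, √211 ∈ Q (other pairings), all impossible. Hence [Q(γ):Q] = 4 = [Q(√229, √211):Q], so Q(γ) = Q(√229, √211).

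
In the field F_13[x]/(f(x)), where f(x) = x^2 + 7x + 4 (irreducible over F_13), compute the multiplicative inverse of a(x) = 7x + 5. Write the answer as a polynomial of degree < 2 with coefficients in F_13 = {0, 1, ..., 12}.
a(x)^(-1) ≡ 3x + 4 (mod f(x))

Since f is irreducible over F_13, F_13[x]/(f) is a field and a(x) ≠ 0 has an inverse. Apply the extended Euclidean algorithm to f(x) and a(x) in F_13[x]: f(x) = (2x + 7)·a(x) + (8). The last nonzero remainder is the constant 8 = gcd(f, a) in F_13. Back-substituting through the division chain expresses 8 = s(x)·a(x) + t(x)·f(x) with s(x) ≡ 11x + 6 (mod f), so (11x + 6)·a(x) ≡ 8 (mod f). Multiplying by 8^(-1) ≡ 5 in F_13 gives a(x)^(-1) ≡ 5·(11x + 6) ≡ 3x + 4 (mod f). Check: (7x + 5)·(3x + 4) = 8x^2 + 4x + 7 ≡ 1 (mod x^2 + 7x + 4).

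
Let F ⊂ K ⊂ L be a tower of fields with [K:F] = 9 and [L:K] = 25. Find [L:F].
[L:F] = 225

The tower law says that for any tower of field extensions F ⊂ K ⊂ L with finite degrees, [L:F] = [L:K] · [K:F]. Here this gives [L:F] = 25 · 9 = 225.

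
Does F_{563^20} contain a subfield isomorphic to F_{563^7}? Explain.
No: F_{563^7} is not a subfield of F_{563^20}

F_{p^m} embeds in F_{p^n} iff m | n. Here 7 ∤ 20 (since 20 = 2·7 + 6 with remainder 6 ≠ 0), so F_{563^7} is not a subfield of F_{563^20}. Equivalently: if it were, the tower law would give 7 = [F_{563^7}:F_563] dividing [F_{563^20}:F_563] = 20, contradiction.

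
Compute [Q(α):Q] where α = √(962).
[Q(α):Q] = 2

[Q(α):Q] equals the degree of the minimal polynomial of α. Here α^2 = 962 and x^2 - 962 is irreducible (d = 962 is squarefree, ≠ 1, hence not a square), so deg(m_α) = 2. Thus [Q(α):Q] = 2.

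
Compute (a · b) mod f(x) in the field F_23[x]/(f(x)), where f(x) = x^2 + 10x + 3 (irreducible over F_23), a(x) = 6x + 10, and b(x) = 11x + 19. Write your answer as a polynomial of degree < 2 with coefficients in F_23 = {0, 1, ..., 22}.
a · b ≡ x + 15 (mod f(x))

Multiply in F_23[x]: a(x)·b(x) = (6x + 10)·(11x + 19) = 20x^2 + 17x + 6. This has degree ≥ 2, so divide by f(x) over F_23: 20x^2 + 17x + 6 = (20)·(x^2 + 10x + 3) + (x + 15). Hence a·b ≡ x + 15 (mod f). (F_23[x]/(f) is a field with 23^2 = 529 elements since f is irreducible of degree 2.)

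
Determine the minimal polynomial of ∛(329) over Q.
m_α(x) = x^3 - 329

α satisfies α^3 = 329, so x^3 - 329 annihilates α. By the rational root test, a rational root p/q (in lowest terms) of x^3 - 329 would satisfy p^3 = 329 q^3, forcing q = 1 and p^3 = 329; but 329 is not a perfect cube, contradiction. A monic cubic over Q with no rational root is irreducible (any nontrivial factorization would include a linear factor). Hence x^3 - 329 is the minimal polynomial of α, and in particular [Q(α):Q] = 3.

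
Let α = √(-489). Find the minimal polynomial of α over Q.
m_α(x) = x^2 + 489

α satisfies α^2 + 489 = 0, so x^2 + 489 annihilates α. Since d = -489 is squarefree and ≠ 1, it is not a perfect square in Q, so x^2 + 489 has no rational root and is therefore irreducible over Q (a degree-2 polynomial over a field is irreducible iff it has no root). Hence m_α(x) = x^2 + 489.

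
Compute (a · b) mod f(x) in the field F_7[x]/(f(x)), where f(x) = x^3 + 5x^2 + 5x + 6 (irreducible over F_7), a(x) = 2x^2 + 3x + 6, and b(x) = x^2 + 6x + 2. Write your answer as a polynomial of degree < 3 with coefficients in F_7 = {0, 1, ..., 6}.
a · b ≡ 5x + 3 (mod f(x))

Multiply in F_7[x]: a(x)·b(x) = (2x^2 + 3x + 6)·(x^2 + 6x + 2) = 2x^4 + x^3 + 5. This has degree ≥ 3, so divide by f(x) over F_7: 2x^4 + x^3 + 5 = (2x + 5)·(x^3 + 5x^2 + 5x + 6) + (5x + 3). Hence a·b ≡ 5x + 3 (mod f). (F_7[x]/(f) is a field with 7^3 = 343 elements since f is irreducible of degree 3.)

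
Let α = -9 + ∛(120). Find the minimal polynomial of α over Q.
m_α(x) = x^3 + 27x^2 + 243x + 609

Set β = α + 9 = ∛(120), so β^3 = 120. Then (α + 9)^3 - 120 = 0, i.e. α is a root of g(x) = (x + 9)^3 - 120 = x^3 + 27x^2 + 243x + 609. Since g(x) = h(x + 9) where h(x) = x^3 - 120, and h is irreducible over Q (because 120 is not a perfect cube, so h has no rational root, and a monic cubic with no rational root is irreducible), g is also irreducible (irreducibility is preserved under the substitution x → x + 9). Hence m_α(x) = x^3 + 27x^2 + 243x + 609.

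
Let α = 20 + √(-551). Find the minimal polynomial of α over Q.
m_α(x) = x^2 - 40x + 951

From α - 20 = √(-551), squaring gives (α - 20)^2 = -551, i.e. α^2 - 40α + 400 = -551, so α^2 - 40α + 951 = 0. The discriminant of x^2 - 40x + 951 is (-40)^2 - 4·(951) = 1600 - 3804 = -2204, and 4·(-551) is not a perfect square in Q since -551 is squarefree and ≠ 1. Hence x^2 - 40x + 951 is irreducible over Q and is the minimal polynomial of α.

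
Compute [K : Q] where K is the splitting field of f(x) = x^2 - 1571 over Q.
[K : Q] = 2

f(x) = x^2 - 1571 factors as (x - √1571)(x + √1571). The splitting field is K = Q(√1571). Since 1571 is squarefree and > 1, it is not a perfect square, so x^2 - 1571 is irreducible over Q and [Q(√1571) : Q] = 2. Hence [K : Q] = 2.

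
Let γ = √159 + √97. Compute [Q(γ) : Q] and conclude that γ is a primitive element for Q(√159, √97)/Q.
[Q(γ) : Q] = 4 (equivalently, Q(γ) = Q(√159, √97))

Obviously Q(γ) ⊆ Q(√159, √97), and [Q(√159, √97):Q] = 4 (since 159, 97 are distinct squarefree integers > 1 with 15423 not a perfect square). To show equality we compute the minimal polynomial of γ. From γ = √159 + √97: γ^2 = 159 + 2√(15423) + 97 = 256 + 2√(15423), so γ^2 - 256 = 2√(15423); squaring, (γ^2 - 256)^2 = 4·15423, i.e. γ^4 - 512γ^2 + 65536 - 61692 = 0, i.e. γ^4 - 512γ^2 + 3844 = 0. So γ is a root of x^4 - 512x^2 + 3844. This polynomial is irreducible over Q: it has no rational root (each ±√159 ± √97 is irrational), and any factorization into two quadratics over Q would force √(15423) ∈ Q (pairing opposite roots) or √159, √97 ∈ Q (other pairings), all impossible. Hence [Q(γ):Q] = 4 = [Q(√159, √97):Q], so Q(γ) = Q(√159, √97).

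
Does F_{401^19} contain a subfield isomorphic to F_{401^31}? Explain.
No: F_{401^31} is not a subfield of F_{401^19}

F_{p^m} embeds in F_{p^n} iff m | n. Here 31 ∤ 19 (since 19 = 0·31 + 19 with remainder 19 ≠ 0), so F_{401^31} is not a subfield of F_{401^19}. Equivalently: if it were, the tower law would give 31 = [F_{401^31}:F_401] dividing [F_{401^19}:F_401] = 19, contradiction.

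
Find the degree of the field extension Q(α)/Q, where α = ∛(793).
[Q(α):Q] = 3

The minimal polynomial of α is x^3 - 793, irreducible over Q since 793 is not a perfect cube (so x^3 - 793 has no rational root). Hence [Q(α):Q] = deg(m_α) = 3.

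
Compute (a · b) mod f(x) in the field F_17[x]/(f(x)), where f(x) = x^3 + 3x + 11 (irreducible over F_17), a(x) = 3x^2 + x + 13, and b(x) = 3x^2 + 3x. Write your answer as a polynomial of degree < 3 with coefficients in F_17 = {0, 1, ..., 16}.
a · b ≡ 15x^2 + 6x + 4 (mod f(x))

Multiply in F_17[x]: a(x)·b(x) = (3x^2 + x + 13)·(3x^2 + 3x) = 9x^4 + 12x^3 + 8x^2 + 5x. This has degree ≥ 3, so divide by f(x) over F_17: 9x^4 + 12x^3 + 8x^2 + 5x = (9x + 12)·(x^3 + 3x + 11) + (15x^2 + 6x + 4). Hence a·b ≡ 15x^2 + 6x + 4 (mod f). (F_17[x]/(f) is a field with 17^3 = 4913 elements since f is irreducible of degree 3.)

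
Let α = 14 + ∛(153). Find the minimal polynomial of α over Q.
m_α(x) = x^3 - 42x^2 + 588x - 2897

Set β = α - 14 = ∛(153), so β^3 = 153. Then (α - 14)^3 - 153 = 0, i.e. α is a root of g(x) = (x - 14)^3 - 153 = x^3 - 42x^2 + 588x - 2897. Since g(x) = h(x - 14) where h(x) = x^3 - 153, and h is irreducible over Q (because 153 is not a perfect cube, so h has no rational root, and a monic cubic with no rational root is irreducible), g is also irreducible (irreducibility is preserved under the substitution x → x - 14). Hence m_α(x) = x^3 - 42x^2 + 588x - 2897.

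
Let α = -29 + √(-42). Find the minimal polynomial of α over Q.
m_α(x) = x^2 + 58x + 883

From α + 29 = √(-42), squaring gives (α + 29)^2 = -42, i.e. α^2 + 58α + 841 = -42, so α^2 + 58α + 883 = 0. The discriminant of x^2 + 58x + 883 is (58)^2 - 4·(883) = 3364 - 3532 = -168, and 4·(-42) is not a perfect square in Q since -42 is squarefree and ≠ 1. Hence x^2 + 58x + 883 is irreducible over Q and is the minimal polynomial of α.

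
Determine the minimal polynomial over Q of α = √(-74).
m_α(x) = x^2 + 74

α satisfies α^2 + 74 = 0, so x^2 + 74 annihilates α. Since d = -74 is squarefree and ≠ 1, it is not a perfect square in Q, so x^2 + 74 has no rational root and is therefore irreducible over Q (a degree-2 polynomial over a field is irreducible iff it has no root). Hence m_α(x) = x^2 + 74.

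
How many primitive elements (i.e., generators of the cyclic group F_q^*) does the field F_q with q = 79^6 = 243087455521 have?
There are φ(243087455520) = 50087890944 primitive elements

F_q^* is cyclic of order q - 1 = 243087455520. A cyclic group of order m has exactly φ(m) generators. Here m = 243087455520 = 2^5 · 3^2 · 5 · 7^2 · 13 · 43 · 6163, so the number of primitive elements is φ(243087455520) = 50087890944.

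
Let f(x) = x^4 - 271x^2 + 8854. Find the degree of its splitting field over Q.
[K : Q] = 4

Solving the quadratic in x^2: x^2 = (271 ± √(271^2 - 4·8854))/2 = (271 ± √38025)/2 = (271 ± 195)/2, giving x^2 = 233 or x^2 = 38. So f(x) = (x^2 - 233)(x^2 - 38) and the roots of f are ±√233, ±√38. Hence the splitting field is K = Q(√233, √38). Since 233 and 38 are distinct squarefree integers > 1, their product 8854 is not a perfect square, so √38 ∉ Q(√233). By the tower law [K:Q] = [Q(√233,√38):Q(√233)] · [Q(√233):Q] = 2 · 2 = 4.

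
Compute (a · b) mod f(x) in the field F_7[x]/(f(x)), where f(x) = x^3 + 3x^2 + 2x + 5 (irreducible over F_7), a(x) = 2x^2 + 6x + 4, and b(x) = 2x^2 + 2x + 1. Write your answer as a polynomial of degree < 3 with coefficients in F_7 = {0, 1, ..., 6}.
a · b ≡ 2x^2 + 5 (mod f(x))

Multiply in F_7[x]: a(x)·b(x) = (2x^2 + 6x + 4)·(2x^2 + 2x + 1) = 4x^4 + 2x^3 + x^2 + 4. This has degree ≥ 3, so divide by f(x) over F_7: 4x^4 + 2x^3 + x^2 + 4 = (4x + 4)·(x^3 + 3x^2 + 2x + 5) + (2x^2 + 5). Hence a·b ≡ 2x^2 + 5 (mod f). (F_7[x]/(f) is a field with 7^3 = 343 elements since f is irreducible of degree 3.)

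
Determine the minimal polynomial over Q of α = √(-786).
m_α(x) = x^2 + 786

α satisfies α^2 + 786 = 0, so x^2 + 786 annihilates α. Since d = -786 is squarefree and ≠ 1, it is not a perfect square in Q, so x^2 + 786 has no rational root and is therefore irreducible over Q (a degree-2 polynomial over a field is irreducible iff it has no root). Hence m_α(x) = x^2 + 786.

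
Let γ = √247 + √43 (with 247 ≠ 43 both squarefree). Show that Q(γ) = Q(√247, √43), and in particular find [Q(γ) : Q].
[Q(γ) : Q] = 4 (equivalently, Q(γ) = Q(√247, √43))

Obviously Q(γ) ⊆ Q(√247, √43), and [Q(√247, √43):Q] = 4 (since 247, 43 are distinct squarefree integers > 1 with 10621 not a perfect square). To show equality we compute the minimal polynomial of γ. From γ = √247 + √43: γ^2 = 247 + 2√(10621) + 43 = 290 + 2√(10621), so γ^2 - 290 = 2√(10621); squaring, (γ^2 - 290)^2 = 4·10621, i.e. γ^4 - 580γ^2 + 84100 - 42484 = 0, i.e. γ^4 - 580γ^2 + 41616 = 0. So γ is a root of x^4 - 580x^2 + 41616. This polynomial is irreducible over Q: it has no rational root (each ±√247 ± √43 is irrational), and any factorization into two quadratics over Q would force √(10621) ∈ Q (pairing opposite roots) or √247, √43 ∈ Q (other pairings), all impossible. Hence [Q(γ):Q] = 4 = [Q(√247, √43):Q], so Q(γ) = Q(√247, √43).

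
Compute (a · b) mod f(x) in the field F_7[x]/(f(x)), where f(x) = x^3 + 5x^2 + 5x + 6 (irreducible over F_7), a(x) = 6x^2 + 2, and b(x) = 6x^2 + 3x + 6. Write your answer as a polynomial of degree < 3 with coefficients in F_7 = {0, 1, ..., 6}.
a · b ≡ 6x^2 + 5x + 4 (mod f(x))

Multiply in F_7[x]: a(x)·b(x) = (6x^2 + 2)·(6x^2 + 3x + 6) = x^4 + 4x^3 + 6x^2 + 6x + 5. This has degree ≥ 3, so divide by f(x) over F_7: x^4 + 4x^3 + 6x^2 + 6x + 5 = (x + 6)·(x^3 + 5x^2 + 5x + 6) + (6x^2 + 5x + 4). Hence a·b ≡ 6x^2 + 5x + 4 (mod f). (F_7[x]/(f) is a field with 7^3 = 343 elements since f is irreducible of degree 3.)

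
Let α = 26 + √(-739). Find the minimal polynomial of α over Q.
m_α(x) = x^2 - 52x + 1415

From α - 26 = √(-739), squaring gives (α - 26)^2 = -739, i.e. α^2 - 52α + 676 = -739, so α^2 - 52α + 1415 = 0. The discriminant of x^2 - 52x + 1415 is (-52)^2 - 4·(1415) = 2704 - 5660 = -2956, and 4·(-739) is not a perfect square in Q since -739 is squarefree and ≠ 1. Hence x^2 - 52x + 1415 is irreducible over Q and is the minimal polynomial of α.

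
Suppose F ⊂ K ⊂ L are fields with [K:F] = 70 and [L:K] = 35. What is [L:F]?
[L:F] = 2450

The tower law says that for any tower of field extensions F ⊂ K ⊂ L with finite degrees, [L:F] = [L:K] · [K:F]. Here this gives [L:F] = 35 · 70 = 2450.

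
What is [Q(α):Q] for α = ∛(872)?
[Q(α):Q] = 3

The minimal polynomial of α is x^3 - 872, irreducible over Q since 872 is not a perfect cube (so x^3 - 872 has no rational root). Hence [Q(α):Q] = deg(m_α) = 3.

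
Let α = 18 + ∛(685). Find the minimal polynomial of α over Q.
m_α(x) = x^3 - 54x^2 + 972x - 6517

Set β = α - 18 = ∛(685), so β^3 = 685. Then (α - 18)^3 - 685 = 0, i.e. α is a root of g(x) = (x - 18)^3 - 685 = x^3 - 54x^2 + 972x - 6517. Since g(x) = h(x - 18) where h(x) = x^3 - 685, and h is irreducible over Q (because 685 is not a perfect cube, so h has no rational root, and a monic cubic with no rational root is irreducible), g is also irreducible (irreducibility is preserved under the substitution x → x - 18). Hence m_α(x) = x^3 - 54x^2 + 972x - 6517.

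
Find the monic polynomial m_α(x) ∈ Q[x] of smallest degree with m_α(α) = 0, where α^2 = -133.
m_α(x) = x^2 + 133

α satisfies α^2 + 133 = 0, so x^2 + 133 annihilates α. Since d = -133 is squarefree and ≠ 1, it is not a perfect square in Q, so x^2 + 133 has no rational root and is therefore irreducible over Q (a degree-2 polynomial over a field is irreducible iff it has no root). Hence m_α(x) = x^2 + 133.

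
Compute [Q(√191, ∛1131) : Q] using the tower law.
[Q(√191, ∛1131) : Q] = 6

Let L = Q(√191, ∛1131). Since Q(√191) ⊂ L and [Q(√191):Q] = 2, the tower law gives 2 | [L:Q]. Likewise Q(∛1131) ⊂ L with [Q(∛1131):Q] = 3 (because 1131 is not a perfect cube), so 3 | [L:Q]. As gcd(2,3) = 1, [L:Q] is divisible by 6. Conversely L is generated over Q by √191 and ∛1131, so [L:Q] ≤ 2·3 = 6. Therefore [Q(√191, ∛1131) : Q] = 6.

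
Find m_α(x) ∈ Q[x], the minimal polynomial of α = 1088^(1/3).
m_α(x) = x^3 - 1088

α satisfies α^3 = 1088, so x^3 - 1088 annihilates α. By the rational root test, a rational root p/q (in lowest terms) of x^3 - 1088 would satisfy p^3 = 1088 q^3, forcing q = 1 and p^3 = 1088; but 1088 is not a perfect cube, contradiction. A monic cubic over Q with no rational root is irreducible (any nontrivial factorization would include a linear factor). Hence x^3 - 1088 is the minimal polynomial of α, and in particular [Q(α):Q] = 3.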